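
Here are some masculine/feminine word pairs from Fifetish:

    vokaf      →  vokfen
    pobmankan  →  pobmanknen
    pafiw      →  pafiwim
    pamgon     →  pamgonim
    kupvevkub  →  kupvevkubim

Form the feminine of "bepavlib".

bepavlibim

"bepavlib" has last vowel 'i'. The one such stem in the data (pafiw → pafiwim) adds -im, so the same rule applies.
So bepavlib → bepavlibim.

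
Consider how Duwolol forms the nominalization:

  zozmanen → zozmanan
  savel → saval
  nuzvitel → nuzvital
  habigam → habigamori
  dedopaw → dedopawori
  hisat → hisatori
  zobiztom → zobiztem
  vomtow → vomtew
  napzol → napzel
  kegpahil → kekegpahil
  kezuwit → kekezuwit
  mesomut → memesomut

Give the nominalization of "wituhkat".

wituhkatori

"wituhkat" has last vowel 'a'. The stems whose last vowel is 'a' (habigam → habigamori, dedopaw → dedopawori, hisat → hisatori) add -ori.
The other patterns: stems whose last vowel is 'e' change the last vowel to 'a'; stems whose last vowel is 'o' change the last vowel to 'e'; stems whose last vowel is 'i' or 'u' repeat the first consonant+vowel as a prefix.
So wituhkat → wituhkatori.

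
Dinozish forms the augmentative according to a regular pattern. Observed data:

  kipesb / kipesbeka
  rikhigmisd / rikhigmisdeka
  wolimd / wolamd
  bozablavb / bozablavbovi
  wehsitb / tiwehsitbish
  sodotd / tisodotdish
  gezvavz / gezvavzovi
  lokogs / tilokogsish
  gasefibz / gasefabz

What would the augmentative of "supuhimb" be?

supuhamb

bozablavb and wehsitb both end in -b yet inflect differently (bozablavbovi, tiwehsitbish), so the final letter is not what conditions the rule; the second-to-last letter is.
"supuhimb" has second-to-last letter 'm'. The one such stem in the data (wolimd → wolamd) changes the last vowel to 'a' (as does gasefibz), so the same rule applies.
The other patterns: stems whose second-to-last letter is 'v' add -ovi; stems whose second-to-last letter is 'g' or 't' add ti- … -ish around the stem; stems whose second-to-last letter is 's' add -eka.
So supuhimb → supuhamb.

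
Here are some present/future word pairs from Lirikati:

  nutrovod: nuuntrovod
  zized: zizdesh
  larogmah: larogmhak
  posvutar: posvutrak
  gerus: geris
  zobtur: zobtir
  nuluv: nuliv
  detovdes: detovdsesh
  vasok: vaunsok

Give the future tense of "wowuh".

"wowuh" has last vowel 'u'. The stems whose last vowel is 'u' (gerus → geris, zobtur → zobtir, nuluv → nuliv) change the last vowel to 'i'.
The other patterns: stems whose last vowel is 'e' delete the last vowel and add -esh; stems whose last vowel is 'o' insert -un- after the first vowel; stems whose last vowel is 'a' delete the last vowel and add -ak.
So wowuh → wowih.

wowih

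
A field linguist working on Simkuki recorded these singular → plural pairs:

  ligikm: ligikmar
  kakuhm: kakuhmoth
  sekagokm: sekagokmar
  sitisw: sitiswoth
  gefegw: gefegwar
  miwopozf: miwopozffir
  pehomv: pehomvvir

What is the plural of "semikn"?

ligikm and kakuhm both end in -m yet inflect differently (ligikmar, kakuhmoth), so the final letter is not what conditions the rule; the second-to-last letter is.
"semikn" has second-to-last letter 'k'. The stems whose second-to-last letter is 'k' (ligikm → ligikmar, sekagokm → sekagokmar) add -ar.
So semikn → semiknar.

semiknar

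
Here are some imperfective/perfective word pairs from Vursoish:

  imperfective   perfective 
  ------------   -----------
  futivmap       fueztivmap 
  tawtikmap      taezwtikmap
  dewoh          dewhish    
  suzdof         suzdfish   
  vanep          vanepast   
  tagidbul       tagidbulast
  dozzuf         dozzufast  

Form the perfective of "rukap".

ruezkap

"rukap" has last vowel 'a'. The stems whose last vowel is 'a' (futivmap → fueztivmap, tawtikmap → taezwtikmap) insert -ez- after the first vowel.
So rukap → ruezkap.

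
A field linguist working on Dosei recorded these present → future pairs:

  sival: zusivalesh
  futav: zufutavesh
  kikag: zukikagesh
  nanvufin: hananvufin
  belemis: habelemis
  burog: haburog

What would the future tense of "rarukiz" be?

kikag and burog both end in -g yet inflect differently (zukikagesh, haburog), so the final letter is not what conditions the rule; the last vowel is.
"rarukiz" has last vowel 'i'. The stems whose last vowel is 'i' (nanvufin → hananvufin, belemis → habelemis) add the prefix ha-.
So rarukiz → hararukiz.

hararukiz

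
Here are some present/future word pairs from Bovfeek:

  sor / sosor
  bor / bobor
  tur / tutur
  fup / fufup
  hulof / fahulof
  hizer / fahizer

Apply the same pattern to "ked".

"ked" has 1 vowel. The stems with 1 vowel (sor → sosor, bor → bobor, tur → tutur) repeat the first consonant+vowel as a prefix.
So ked → keked.

keked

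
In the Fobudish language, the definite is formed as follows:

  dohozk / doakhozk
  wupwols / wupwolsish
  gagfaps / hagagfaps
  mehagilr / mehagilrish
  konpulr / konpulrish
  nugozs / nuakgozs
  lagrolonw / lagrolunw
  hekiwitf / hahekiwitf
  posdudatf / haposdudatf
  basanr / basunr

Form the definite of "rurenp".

"rurenp" has second-to-last letter 'n'. The stems whose second-to-last letter is 'n' (lagrolonw → lagrolunw, basanr → basunr) change the last vowel to 'u'.
So rurenp → rurunp.

rurunp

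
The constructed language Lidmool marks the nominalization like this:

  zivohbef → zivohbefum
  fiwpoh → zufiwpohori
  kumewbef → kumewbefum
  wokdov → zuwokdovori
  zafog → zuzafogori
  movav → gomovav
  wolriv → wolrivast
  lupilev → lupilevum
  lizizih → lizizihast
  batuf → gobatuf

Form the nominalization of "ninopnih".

ninopnihast

"ninopnih" has last vowel 'i'. The stems whose last vowel is 'i' (lizizih → lizizihast, wolriv → wolrivast) add -ast.
The other patterns: stems whose last vowel is 'o' add zu- … -ori around the stem; stems whose last vowel is 'e' add -um; stems whose last vowel is 'a' or 'u' add the prefix go-.
So ninopnih → ninopnihast.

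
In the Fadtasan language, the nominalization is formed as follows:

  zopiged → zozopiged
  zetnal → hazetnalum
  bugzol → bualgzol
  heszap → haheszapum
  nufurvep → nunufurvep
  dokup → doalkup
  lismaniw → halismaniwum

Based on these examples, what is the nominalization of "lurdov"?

lualrdov

dokup and nufurvep both end in -p yet inflect differently (doalkup, nunufurvep), so the final letter is not what conditions the rule; the last vowel is.
"lurdov" has last vowel 'o'. The one such stem in the data (bugzol → bualgzol) inserts -al- after the first vowel (as does dokup), so the same rule applies.
So lurdov → lualrdov.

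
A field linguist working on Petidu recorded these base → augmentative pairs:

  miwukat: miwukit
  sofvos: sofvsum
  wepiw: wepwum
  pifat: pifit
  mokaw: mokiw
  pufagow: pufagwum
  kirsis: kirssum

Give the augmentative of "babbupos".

babbupsum

mokaw and pufagow both end in -w yet inflect differently (mokiw, pufagwum), so the final letter is not what conditions the rule; the last vowel is.
"babbupos" has last vowel 'o'. The stems whose last vowel is 'o' (pufagow → pufagwum, sofvos → sofvsum) delete the last vowel and add -um.
So babbupos → babbupsum.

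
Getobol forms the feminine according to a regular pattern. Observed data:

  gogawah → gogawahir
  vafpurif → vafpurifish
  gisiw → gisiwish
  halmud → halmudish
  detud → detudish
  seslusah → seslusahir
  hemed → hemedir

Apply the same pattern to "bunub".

hemed and detud both end in -d yet inflect differently (hemedir, detudish), so the final letter is not what conditions the rule; the last vowel is.
"bunub" has last vowel 'u'. The stems whose last vowel is 'u' (detud → detudish, halmud → halmudish) add -ish.
So bunub → bunubish.

bunubish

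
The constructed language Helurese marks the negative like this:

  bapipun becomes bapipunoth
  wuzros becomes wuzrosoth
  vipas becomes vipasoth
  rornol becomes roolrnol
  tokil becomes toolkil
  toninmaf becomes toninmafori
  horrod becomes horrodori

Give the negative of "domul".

doolmul

wuzros and rornol both have last vowel 'o' yet inflect differently (wuzrosoth, roolrnol), so the last vowel is not what conditions the rule; the final letter is.
"domul" ends in -l. The stems ending in -l (rornol → roolrnol, tokil → toolkil) insert -ol- after the first vowel.
So domul → doolmul.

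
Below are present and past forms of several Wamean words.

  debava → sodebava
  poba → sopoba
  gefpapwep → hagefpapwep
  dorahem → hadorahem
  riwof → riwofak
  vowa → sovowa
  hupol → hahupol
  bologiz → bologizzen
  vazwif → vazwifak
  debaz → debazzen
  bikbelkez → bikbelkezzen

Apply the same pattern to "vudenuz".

vudenuzzen

bologiz and vazwif both have last vowel 'i' yet inflect differently (bologizzen, vazwifak), so the last vowel is not what conditions the rule; the final letter is.
"vudenuz" ends in -z. The stems ending in -z (bikbelkez → bikbelkezzen, debaz → debazzen, bologiz → bologizzen) double the final consonant and add -en.
So vudenuz → vudenuzzen.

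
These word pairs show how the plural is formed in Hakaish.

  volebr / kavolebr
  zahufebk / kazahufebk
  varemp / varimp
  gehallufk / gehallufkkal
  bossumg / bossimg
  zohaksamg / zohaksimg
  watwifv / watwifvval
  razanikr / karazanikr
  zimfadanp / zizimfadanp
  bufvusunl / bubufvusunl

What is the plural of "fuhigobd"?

kafuhigobd

varemp and zimfadanp both end in -p yet inflect differently (varimp, zizimfadanp), so the final letter is not what conditions the rule; the second-to-last letter is.
"fuhigobd" has second-to-last letter 'b'. The stems whose second-to-last letter is 'b' (volebr → kavolebr, zahufebk → kazahufebk) add the prefix ka-.
So fuhigobd → kafuhigobd.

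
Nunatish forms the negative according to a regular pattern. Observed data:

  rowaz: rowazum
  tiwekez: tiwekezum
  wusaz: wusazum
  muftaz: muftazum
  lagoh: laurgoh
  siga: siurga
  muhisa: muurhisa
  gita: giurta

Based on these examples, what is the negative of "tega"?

teurga

muftaz and gita both have last vowel 'a' yet inflect differently (muftazum, giurta), so the last vowel is not what conditions the rule; the final letter is.
"tega" ends in -a. The stems ending in -a (gita → giurta, siga → siurga, muhisa → muurhisa) insert -ur- after the first vowel.
The other pattern: stems ending in -z add -um.
So tega → teurga.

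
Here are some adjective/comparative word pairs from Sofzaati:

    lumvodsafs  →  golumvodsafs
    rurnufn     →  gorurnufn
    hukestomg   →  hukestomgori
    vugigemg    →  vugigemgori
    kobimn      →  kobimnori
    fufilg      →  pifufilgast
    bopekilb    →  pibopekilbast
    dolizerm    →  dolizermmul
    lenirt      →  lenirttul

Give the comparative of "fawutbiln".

pifawutbilnast

rurnufn and kobimn both end in -n yet inflect differently (gorurnufn, kobimnori), so the final letter is not what conditions the rule; the second-to-last letter is.
"fawutbiln" has second-to-last letter 'l'. The stems whose second-to-last letter is 'l' (fufilg → pifufilgast, bopekilb → pibopekilbast) add pi- … -ast around the stem.
So fawutbiln → pifawutbilnast.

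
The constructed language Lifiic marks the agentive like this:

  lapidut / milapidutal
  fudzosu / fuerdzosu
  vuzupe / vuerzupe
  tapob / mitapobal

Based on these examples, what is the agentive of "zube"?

fudzosu and lapidut both have last vowel 'u' yet inflect differently (fuerdzosu, milapidutal), so the last vowel is not what conditions the rule; whether the stem ends in a vowel or a consonant is.
"zube" ends in a vowel. The stems ending in a vowel (vuzupe → vuerzupe, fudzosu → fuerdzosu) insert -er- after the first vowel.
So zube → zuerbe.

zuerbe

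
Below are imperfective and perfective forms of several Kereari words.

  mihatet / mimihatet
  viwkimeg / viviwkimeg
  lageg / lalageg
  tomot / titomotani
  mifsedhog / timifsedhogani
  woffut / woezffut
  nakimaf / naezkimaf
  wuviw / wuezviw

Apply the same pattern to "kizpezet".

kikizpezet

mihatet and tomot both end in -t yet inflect differently (mimihatet, titomotani), so the final letter is not what conditions the rule; the last vowel is.
"kizpezet" has last vowel 'e'. The stems whose last vowel is 'e' (mihatet → mimihatet, viwkimeg → viviwkimeg, lageg → lalageg) repeat the first consonant+vowel as a prefix.
So kizpezet → kikizpezet.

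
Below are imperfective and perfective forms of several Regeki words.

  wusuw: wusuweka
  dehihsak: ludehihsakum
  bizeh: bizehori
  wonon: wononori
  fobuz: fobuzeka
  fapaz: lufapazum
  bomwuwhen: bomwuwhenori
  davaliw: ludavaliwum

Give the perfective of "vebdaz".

luvebdazum

fapaz and fobuz both end in -z yet inflect differently (lufapazum, fobuzeka), so the final letter is not what conditions the rule; the last vowel is.
"vebdaz" has last vowel 'a'. The stems whose last vowel is 'a' (dehihsak → ludehihsakum, fapaz → lufapazum) add lu- … -um around the stem.
The other patterns: stems whose last vowel is 'e' or 'o' add -ori; stems whose last vowel is 'u' add -eka.
So vebdaz → luvebdazum.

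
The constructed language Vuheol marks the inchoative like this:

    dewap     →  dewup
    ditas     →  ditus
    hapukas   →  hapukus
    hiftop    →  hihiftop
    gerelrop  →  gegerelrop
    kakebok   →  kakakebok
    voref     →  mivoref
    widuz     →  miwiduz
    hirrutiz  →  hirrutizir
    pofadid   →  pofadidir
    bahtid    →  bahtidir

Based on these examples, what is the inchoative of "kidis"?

dewap and hiftop both end in -p yet inflect differently (dewup, hihiftop), so the final letter is not what conditions the rule; the last vowel is.
"kidis" has last vowel 'i'. The stems whose last vowel is 'i' (hirrutiz → hirrutizir, pofadid → pofadidir, bahtid → bahtidir) add -ir.
The other patterns: stems whose last vowel is 'a' change the last vowel to 'u'; stems whose last vowel is 'o' repeat the first consonant+vowel as a prefix; stems whose last vowel is 'e' or 'u' add the prefix mi-.
So kidis → kidisir.

kidisir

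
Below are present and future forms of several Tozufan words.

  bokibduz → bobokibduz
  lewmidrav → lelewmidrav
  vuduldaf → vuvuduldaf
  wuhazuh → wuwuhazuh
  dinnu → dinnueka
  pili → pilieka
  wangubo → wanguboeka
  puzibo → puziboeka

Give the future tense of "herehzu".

bokibduz and dinnu both have last vowel 'u' yet inflect differently (bobokibduz, dinnueka), so the last vowel is not what conditions the rule; whether the stem ends in a vowel or a consonant is.
"herehzu" ends in a vowel. The stems ending in a vowel (dinnu → dinnueka, pili → pilieka, wangubo → wanguboeka) add -eka.
The other pattern: stems ending in a consonant repeat the first consonant+vowel as a prefix.
So herehzu → herehzueka.

herehzueka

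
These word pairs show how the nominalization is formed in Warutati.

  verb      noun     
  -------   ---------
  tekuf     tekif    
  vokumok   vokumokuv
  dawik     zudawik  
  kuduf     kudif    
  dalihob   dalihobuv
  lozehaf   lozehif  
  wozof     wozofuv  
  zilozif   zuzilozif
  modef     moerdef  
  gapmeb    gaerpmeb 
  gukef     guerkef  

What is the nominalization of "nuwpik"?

"nuwpik" has last vowel 'i'. The stems whose last vowel is 'i' (zilozif → zuzilozif, dawik → zudawik) add the prefix zu-.
The other patterns: stems whose last vowel is 'e' insert -er- after the first vowel; stems whose last vowel is 'o' add -uv; stems whose last vowel is 'a' or 'u' change the last vowel to 'i'.
So nuwpik → zunuwpik.

zunuwpik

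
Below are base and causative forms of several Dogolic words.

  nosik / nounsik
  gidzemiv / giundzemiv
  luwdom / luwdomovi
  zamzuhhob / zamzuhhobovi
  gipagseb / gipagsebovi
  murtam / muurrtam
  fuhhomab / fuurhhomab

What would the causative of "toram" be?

tourram

"toram" has last vowel 'a'. The stems whose last vowel is 'a' (murtam → muurrtam, fuhhomab → fuurhhomab) insert -ur- after the first vowel.
The other patterns: stems whose last vowel is 'i' insert -un- after the first vowel; stems whose last vowel is 'e' or 'o' add -ovi.
So toram → tourram.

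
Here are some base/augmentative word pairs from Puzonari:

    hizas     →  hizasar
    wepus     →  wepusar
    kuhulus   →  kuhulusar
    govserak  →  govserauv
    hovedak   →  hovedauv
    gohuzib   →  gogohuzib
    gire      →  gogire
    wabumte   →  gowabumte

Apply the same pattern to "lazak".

lazauv

"lazak" ends in -k. The stems ending in -k (govserak → govserauv, hovedak → hovedauv) drop the final letter and add -uv.
So lazak → lazauv.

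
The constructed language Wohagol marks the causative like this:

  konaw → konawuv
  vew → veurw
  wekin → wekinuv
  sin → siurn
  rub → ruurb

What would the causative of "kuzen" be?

kuzenuv

sin and wekin both end in -n yet inflect differently (siurn, wekinuv), so the final letter is not what conditions the rule; the number of vowels is.
"kuzen" has 2 vowels. The stems with 2 vowels (wekin → wekinuv, konaw → konawuv) add -uv.
The other pattern: stems with 1 vowel insert -ur- after the first vowel.
So kuzen → kuzenuv.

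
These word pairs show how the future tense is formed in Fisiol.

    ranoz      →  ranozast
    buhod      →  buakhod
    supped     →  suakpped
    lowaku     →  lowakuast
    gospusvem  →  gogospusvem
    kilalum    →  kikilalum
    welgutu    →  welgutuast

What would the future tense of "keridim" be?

buhod and ranoz both have last vowel 'o' yet inflect differently (buakhod, ranozast), so the last vowel is not what conditions the rule; the final letter is.
"keridim" ends in -m. The stems ending in -m (gospusvem → gogospusvem, kilalum → kikilalum) repeat the first consonant+vowel as a prefix.
So keridim → kekeridim.

kekeridim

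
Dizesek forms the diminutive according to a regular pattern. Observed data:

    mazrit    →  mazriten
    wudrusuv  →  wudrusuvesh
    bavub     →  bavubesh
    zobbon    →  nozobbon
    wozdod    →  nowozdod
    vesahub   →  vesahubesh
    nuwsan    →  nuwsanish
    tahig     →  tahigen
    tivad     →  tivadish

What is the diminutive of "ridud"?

ridudesh

nuwsan and zobbon both end in -n yet inflect differently (nuwsanish, nozobbon), so the final letter is not what conditions the rule; the last vowel is.
"ridud" has last vowel 'u'. The stems whose last vowel is 'u' (bavub → bavubesh, wudrusuv → wudrusuvesh, vesahub → vesahubesh) add -esh.
So ridud → ridudesh.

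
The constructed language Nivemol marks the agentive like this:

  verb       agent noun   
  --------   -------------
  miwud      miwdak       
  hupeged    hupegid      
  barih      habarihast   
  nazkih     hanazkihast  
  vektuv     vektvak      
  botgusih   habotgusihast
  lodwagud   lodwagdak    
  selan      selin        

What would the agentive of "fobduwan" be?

lodwagud and hupeged both end in -d yet inflect differently (lodwagdak, hupegid), so the final letter is not what conditions the rule; the last vowel is.
"fobduwan" has last vowel 'a'. The one such stem in the data (selan → selin) changes the last vowel to 'i' (as does hupeged), so the same rule applies.
The other patterns: stems whose last vowel is 'u' delete the last vowel and add -ak; stems whose last vowel is 'i' add ha- … -ast around the stem.
So fobduwan → fobduwin.

fobduwin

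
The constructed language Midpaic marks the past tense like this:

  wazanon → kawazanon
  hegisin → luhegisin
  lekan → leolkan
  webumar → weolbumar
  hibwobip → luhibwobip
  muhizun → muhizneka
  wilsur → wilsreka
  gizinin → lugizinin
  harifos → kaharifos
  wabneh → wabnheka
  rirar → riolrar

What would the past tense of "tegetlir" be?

lutegetlir

"tegetlir" has last vowel 'i'. The stems whose last vowel is 'i' (gizinin → lugizinin, hegisin → luhegisin, hibwobip → luhibwobip) add the prefix lu-.
The other patterns: stems whose last vowel is 'a' insert -ol- after the first vowel; stems whose last vowel is 'o' add the prefix ka-; stems whose last vowel is 'e' or 'u' delete the last vowel and add -eka.
So tegetlir → lutegetlir.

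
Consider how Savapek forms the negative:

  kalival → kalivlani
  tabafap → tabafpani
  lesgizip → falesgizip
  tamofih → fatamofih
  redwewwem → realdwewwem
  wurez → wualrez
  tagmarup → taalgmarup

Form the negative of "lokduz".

loalkduz

tabafap and lesgizip both end in -p yet inflect differently (tabafpani, falesgizip), so the final letter is not what conditions the rule; the last vowel is.
"lokduz" has last vowel 'u'. The one such stem in the data (tagmarup → taalgmarup) inserts -al- after the first vowel (as do redwewwem, wurez), so the same rule applies.
So lokduz → loalkduz.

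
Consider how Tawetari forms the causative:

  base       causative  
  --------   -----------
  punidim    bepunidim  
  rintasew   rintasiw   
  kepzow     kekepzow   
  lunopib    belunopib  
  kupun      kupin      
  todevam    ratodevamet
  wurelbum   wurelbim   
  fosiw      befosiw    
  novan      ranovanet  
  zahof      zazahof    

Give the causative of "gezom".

gegezom

kepzow and rintasew both end in -w yet inflect differently (kekepzow, rintasiw), so the final letter is not what conditions the rule; the last vowel is.
"gezom" has last vowel 'o'. The stems whose last vowel is 'o' (kepzow → kekepzow, zahof → zazahof) repeat the first consonant+vowel as a prefix.
So gezom → gegezom.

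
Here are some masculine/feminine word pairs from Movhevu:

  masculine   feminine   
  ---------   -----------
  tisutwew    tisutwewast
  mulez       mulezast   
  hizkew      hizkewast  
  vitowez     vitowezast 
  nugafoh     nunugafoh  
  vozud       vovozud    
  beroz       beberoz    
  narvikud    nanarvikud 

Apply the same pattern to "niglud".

mulez and beroz both end in -z yet inflect differently (mulezast, beberoz), so the final letter is not what conditions the rule; the last vowel is.
"niglud" has last vowel 'u'. The stems whose last vowel is 'u' (vozud → vovozud, narvikud → nanarvikud) repeat the first consonant+vowel as a prefix.
So niglud → niniglud.

niniglud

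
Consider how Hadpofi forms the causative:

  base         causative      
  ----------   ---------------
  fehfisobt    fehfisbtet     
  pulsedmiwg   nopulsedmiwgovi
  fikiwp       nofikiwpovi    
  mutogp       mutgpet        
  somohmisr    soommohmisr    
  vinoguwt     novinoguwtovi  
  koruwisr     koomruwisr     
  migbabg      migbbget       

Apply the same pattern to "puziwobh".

puziwbhet

"puziwobh" has second-to-last letter 'b'. The stems whose second-to-last letter is 'b' (migbabg → migbbget, fehfisobt → fehfisbtet) delete the last vowel and add -et.
So puziwobh → puziwbhet.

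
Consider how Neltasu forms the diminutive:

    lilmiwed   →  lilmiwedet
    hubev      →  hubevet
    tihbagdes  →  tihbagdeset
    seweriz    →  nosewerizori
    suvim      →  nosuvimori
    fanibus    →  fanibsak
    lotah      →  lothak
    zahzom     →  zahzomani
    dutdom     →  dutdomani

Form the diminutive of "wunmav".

tihbagdes and fanibus both end in -s yet inflect differently (tihbagdeset, fanibsak), so the final letter is not what conditions the rule; the last vowel is.
"wunmav" has last vowel 'a'. The one such stem in the data (lotah → lothak) deletes the last vowel and adds -ak (as does fanibus), so the same rule applies.
The other patterns: stems whose last vowel is 'e' add -et; stems whose last vowel is 'i' add no- … -ori around the stem; stems whose last vowel is 'o' add -ani.
So wunmav → wunmvak.

wunmvak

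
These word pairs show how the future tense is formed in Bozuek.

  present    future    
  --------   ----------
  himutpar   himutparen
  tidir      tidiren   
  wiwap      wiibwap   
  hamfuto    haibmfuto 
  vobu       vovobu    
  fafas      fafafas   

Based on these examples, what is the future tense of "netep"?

neibtep

himutpar and wiwap both have last vowel 'a' yet inflect differently (himutparen, wiibwap), so the last vowel is not what conditions the rule; the final letter is.
"netep" ends in -p. The one such stem in the data (wiwap → wiibwap) inserts -ib- after the first vowel (as does hamfuto), so the same rule applies.
So netep → neibtep.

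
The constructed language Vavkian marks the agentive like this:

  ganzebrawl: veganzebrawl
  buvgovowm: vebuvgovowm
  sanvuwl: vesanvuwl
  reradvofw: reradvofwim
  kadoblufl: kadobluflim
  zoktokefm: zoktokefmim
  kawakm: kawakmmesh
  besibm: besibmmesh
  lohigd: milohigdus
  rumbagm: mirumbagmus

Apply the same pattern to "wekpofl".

wekpoflim

ganzebrawl and kadoblufl both end in -l yet inflect differently (veganzebrawl, kadobluflim), so the final letter is not what conditions the rule; the second-to-last letter is.
"wekpofl" has second-to-last letter 'f'. The stems whose second-to-last letter is 'f' (reradvofw → reradvofwim, kadoblufl → kadobluflim, zoktokefm → zoktokefmim) add -im.
The other patterns: stems whose second-to-last letter is 'w' add the prefix ve-; stems whose second-to-last letter is 'b' or 'k' double the final consonant and add -esh; stems whose second-to-last letter is 'g' add mi- … -us around the stem.
So wekpofl → wekpoflim.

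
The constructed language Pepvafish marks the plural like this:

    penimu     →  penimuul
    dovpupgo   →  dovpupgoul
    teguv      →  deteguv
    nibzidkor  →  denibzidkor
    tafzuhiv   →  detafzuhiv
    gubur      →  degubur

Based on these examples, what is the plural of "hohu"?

penimu and teguv both have last vowel 'u' yet inflect differently (penimuul, deteguv), so the last vowel is not what conditions the rule; whether the stem ends in a vowel or a consonant is.
"hohu" ends in a vowel. The stems ending in a vowel (penimu → penimuul, dovpupgo → dovpupgoul) add -ul.
So hohu → hohuul.

hohuul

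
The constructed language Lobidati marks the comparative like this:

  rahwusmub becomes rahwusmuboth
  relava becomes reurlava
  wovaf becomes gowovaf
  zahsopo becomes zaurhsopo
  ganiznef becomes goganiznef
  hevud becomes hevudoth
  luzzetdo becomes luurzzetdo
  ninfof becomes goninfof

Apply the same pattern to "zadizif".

"zadizif" ends in -f. The stems ending in -f (ganiznef → goganiznef, wovaf → gowovaf, ninfof → goninfof) add the prefix go-.
The other patterns: stems ending in -b or -d add -oth; stems ending in -a or -o insert -ur- after the first vowel.
So zadizif → gozadizif.

gozadizif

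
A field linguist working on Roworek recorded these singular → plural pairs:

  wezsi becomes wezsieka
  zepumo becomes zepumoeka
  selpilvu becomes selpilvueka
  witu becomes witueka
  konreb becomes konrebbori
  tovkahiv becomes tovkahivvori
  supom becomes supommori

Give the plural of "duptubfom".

wezsi and tovkahiv both have last vowel 'i' yet inflect differently (wezsieka, tovkahivvori), so the last vowel is not what conditions the rule; whether the stem ends in a vowel or a consonant is.
"duptubfom" ends in a consonant. The stems ending in a consonant (konreb → konrebbori, tovkahiv → tovkahivvori, supom → supommori) double the final consonant and add -ori.
The other pattern: stems ending in a vowel add -eka.
So duptubfom → duptubfommori.

duptubfommori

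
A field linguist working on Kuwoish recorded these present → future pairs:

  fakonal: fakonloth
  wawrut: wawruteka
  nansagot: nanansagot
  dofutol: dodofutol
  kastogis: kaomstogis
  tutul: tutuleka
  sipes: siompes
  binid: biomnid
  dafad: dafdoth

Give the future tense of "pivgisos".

pipivgisos

"pivgisos" has last vowel 'o'. The stems whose last vowel is 'o' (nansagot → nanansagot, dofutol → dodofutol) repeat the first consonant+vowel as a prefix.
The other patterns: stems whose last vowel is 'u' add -eka; stems whose last vowel is 'a' delete the last vowel and add -oth; stems whose last vowel is 'e' or 'i' insert -om- after the first vowel.
So pivgisos → pipivgisos.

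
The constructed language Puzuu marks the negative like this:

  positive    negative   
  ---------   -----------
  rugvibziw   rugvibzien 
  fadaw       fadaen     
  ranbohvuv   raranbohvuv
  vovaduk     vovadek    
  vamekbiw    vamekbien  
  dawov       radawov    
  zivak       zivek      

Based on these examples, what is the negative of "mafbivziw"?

mafbivzien

fadaw and zivak both have last vowel 'a' yet inflect differently (fadaen, zivek), so the last vowel is not what conditions the rule; the final letter is.
"mafbivziw" ends in -w. The stems ending in -w (vamekbiw → vamekbien, rugvibziw → rugvibzien, fadaw → fadaen) drop the final letter and add -en.
So mafbivziw → mafbivzien.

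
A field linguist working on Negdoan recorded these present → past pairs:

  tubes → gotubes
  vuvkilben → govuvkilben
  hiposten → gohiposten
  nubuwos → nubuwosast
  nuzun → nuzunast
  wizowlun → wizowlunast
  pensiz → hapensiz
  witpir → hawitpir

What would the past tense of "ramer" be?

"ramer" has last vowel 'e'. The stems whose last vowel is 'e' (tubes → gotubes, vuvkilben → govuvkilben, hiposten → gohiposten) add the prefix go-.
The other patterns: stems whose last vowel is 'o' or 'u' add -ast; stems whose last vowel is 'i' add the prefix ha-.
So ramer → goramer.

goramer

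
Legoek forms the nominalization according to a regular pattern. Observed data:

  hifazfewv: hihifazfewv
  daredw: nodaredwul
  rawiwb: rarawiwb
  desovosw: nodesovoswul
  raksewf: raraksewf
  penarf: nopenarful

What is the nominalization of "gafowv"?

"gafowv" has second-to-last letter 'w'. The stems whose second-to-last letter is 'w' (hifazfewv → hihifazfewv, rawiwb → rarawiwb, raksewf → raraksewf) repeat the first consonant+vowel as a prefix.
The other pattern: stems whose second-to-last letter is 'd', 'r' or 's' add no- … -ul around the stem.
So gafowv → gagafowv.

gagafowv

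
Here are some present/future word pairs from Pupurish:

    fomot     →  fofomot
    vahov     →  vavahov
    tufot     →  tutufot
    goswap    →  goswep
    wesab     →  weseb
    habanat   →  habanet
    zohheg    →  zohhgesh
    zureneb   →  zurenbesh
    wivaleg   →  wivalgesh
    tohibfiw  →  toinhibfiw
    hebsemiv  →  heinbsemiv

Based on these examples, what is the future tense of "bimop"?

bibimop

fomot and habanat both end in -t yet inflect differently (fofomot, habanet), so the final letter is not what conditions the rule; the last vowel is.
"bimop" has last vowel 'o'. The stems whose last vowel is 'o' (fomot → fofomot, vahov → vavahov, tufot → tutufot) repeat the first consonant+vowel as a prefix.
The other patterns: stems whose last vowel is 'a' change the last vowel to 'e'; stems whose last vowel is 'e' delete the last vowel and add -esh; stems whose last vowel is 'i' insert -in- after the first vowel.
So bimop → bibimop.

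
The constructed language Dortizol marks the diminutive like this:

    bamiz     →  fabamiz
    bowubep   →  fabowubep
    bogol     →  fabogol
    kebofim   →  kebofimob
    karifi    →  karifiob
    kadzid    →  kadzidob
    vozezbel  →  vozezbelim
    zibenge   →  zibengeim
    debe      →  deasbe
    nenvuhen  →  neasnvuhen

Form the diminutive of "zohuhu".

bogol and vozezbel both end in -l yet inflect differently (fabogol, vozezbelim), so the final letter is not what conditions the rule; the first letter is.
"zohuhu" begins with z-. The one such stem in the data (zibenge → zibengeim) adds -im, so the same rule applies.
So zohuhu → zohuhuim.

zohuhuim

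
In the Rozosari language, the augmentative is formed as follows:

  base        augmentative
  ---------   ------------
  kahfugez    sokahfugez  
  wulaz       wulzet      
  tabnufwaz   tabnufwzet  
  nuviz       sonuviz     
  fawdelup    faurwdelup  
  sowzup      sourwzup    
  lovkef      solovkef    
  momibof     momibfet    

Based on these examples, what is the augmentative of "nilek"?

sonilek

wulaz and kahfugez both end in -z yet inflect differently (wulzet, sokahfugez), so the final letter is not what conditions the rule; the last vowel is.
"nilek" has last vowel 'e'. The stems whose last vowel is 'e' (kahfugez → sokahfugez, lovkef → solovkef) add the prefix so-.
So nilek → sonilek.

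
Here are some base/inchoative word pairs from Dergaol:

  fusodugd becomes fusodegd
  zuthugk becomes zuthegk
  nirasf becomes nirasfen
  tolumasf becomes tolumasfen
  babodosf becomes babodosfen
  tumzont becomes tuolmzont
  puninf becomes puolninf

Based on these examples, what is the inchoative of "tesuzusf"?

"tesuzusf" has second-to-last letter 's'. The stems whose second-to-last letter is 's' (nirasf → nirasfen, tolumasf → tolumasfen, babodosf → babodosfen) add -en.
So tesuzusf → tesuzusfen.

tesuzusfen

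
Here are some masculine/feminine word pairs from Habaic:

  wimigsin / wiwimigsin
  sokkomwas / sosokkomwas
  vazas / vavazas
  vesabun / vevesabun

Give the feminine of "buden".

bubuden

Every pair shown (wimigsin → wiwimigsin, sokkomwas → sosokkomwas, vazas → vavazas, …) follows the same rule: repeat the first consonant+vowel as a prefix.
So buden → bubuden.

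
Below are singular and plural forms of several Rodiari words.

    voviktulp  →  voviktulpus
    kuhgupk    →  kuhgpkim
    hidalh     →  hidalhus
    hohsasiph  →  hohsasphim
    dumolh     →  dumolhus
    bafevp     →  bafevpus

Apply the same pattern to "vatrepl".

vatrplim

dumolh and hohsasiph both end in -h yet inflect differently (dumolhus, hohsasphim), so the final letter is not what conditions the rule; the second-to-last letter is.
"vatrepl" has second-to-last letter 'p'. The stems whose second-to-last letter is 'p' (kuhgupk → kuhgpkim, hohsasiph → hohsasphim) delete the last vowel and add -im.
The other pattern: stems whose second-to-last letter is 'l' or 'v' add -us.
So vatrepl → vatrplim.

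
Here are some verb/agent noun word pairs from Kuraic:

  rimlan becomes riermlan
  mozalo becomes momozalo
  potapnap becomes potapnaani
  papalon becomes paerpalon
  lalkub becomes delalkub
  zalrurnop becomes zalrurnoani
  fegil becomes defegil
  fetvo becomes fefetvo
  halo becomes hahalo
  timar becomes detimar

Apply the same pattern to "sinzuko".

sisinzuko

papalon and zalrurnop both have last vowel 'o' yet inflect differently (paerpalon, zalrurnoani), so the last vowel is not what conditions the rule; the final letter is.
"sinzuko" ends in -o. The stems ending in -o (mozalo → momozalo, halo → hahalo, fetvo → fefetvo) repeat the first consonant+vowel as a prefix.
The other patterns: stems ending in -n insert -er- after the first vowel; stems ending in -p drop the final letter and add -ani; stems ending in -b, -l or -r add the prefix de-.
So sinzuko → sisinzuko.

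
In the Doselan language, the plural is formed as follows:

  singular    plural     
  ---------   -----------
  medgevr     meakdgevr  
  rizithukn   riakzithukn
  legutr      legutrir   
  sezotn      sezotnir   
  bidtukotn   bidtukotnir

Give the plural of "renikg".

bidtukotn and rizithukn both end in -n yet inflect differently (bidtukotnir, riakzithukn), so the final letter is not what conditions the rule; the second-to-last letter is.
"renikg" has second-to-last letter 'k'. The one such stem in the data (rizithukn → riakzithukn) inserts -ak- after the first vowel (as does medgevr), so the same rule applies.
So renikg → reaknikg.

reaknikg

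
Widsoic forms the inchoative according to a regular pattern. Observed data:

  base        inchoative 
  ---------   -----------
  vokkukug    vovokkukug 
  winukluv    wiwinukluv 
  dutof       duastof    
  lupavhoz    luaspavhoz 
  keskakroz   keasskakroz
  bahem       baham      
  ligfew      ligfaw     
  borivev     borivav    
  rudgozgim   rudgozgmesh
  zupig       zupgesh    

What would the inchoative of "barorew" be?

baroraw

"barorew" has last vowel 'e'. The stems whose last vowel is 'e' (bahem → baham, ligfew → ligfaw, borivev → borivav) change the last vowel to 'a'.
The other patterns: stems whose last vowel is 'u' repeat the first consonant+vowel as a prefix; stems whose last vowel is 'o' insert -as- after the first vowel; stems whose last vowel is 'i' delete the last vowel and add -esh.
So barorew → baroraw.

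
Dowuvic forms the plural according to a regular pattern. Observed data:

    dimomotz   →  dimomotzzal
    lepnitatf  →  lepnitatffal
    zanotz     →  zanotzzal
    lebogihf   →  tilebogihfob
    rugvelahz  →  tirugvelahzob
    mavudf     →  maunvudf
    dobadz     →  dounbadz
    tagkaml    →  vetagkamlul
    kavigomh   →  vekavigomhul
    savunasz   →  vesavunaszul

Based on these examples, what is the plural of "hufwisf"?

"hufwisf" has second-to-last letter 's'. The one such stem in the data (savunasz → vesavunaszul) adds ve- … -ul around the stem, so the same rule applies.
So hufwisf → vehufwisful.

vehufwisful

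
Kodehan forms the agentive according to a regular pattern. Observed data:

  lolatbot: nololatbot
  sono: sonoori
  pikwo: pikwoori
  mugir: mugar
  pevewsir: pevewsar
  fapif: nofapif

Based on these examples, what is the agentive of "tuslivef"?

notuslivef

pikwo and lolatbot both have last vowel 'o' yet inflect differently (pikwoori, nololatbot), so the last vowel is not what conditions the rule; the final letter is.
"tuslivef" ends in -f. The one such stem in the data (fapif → nofapif) adds the prefix no-, so the same rule applies.
So tuslivef → notuslivef.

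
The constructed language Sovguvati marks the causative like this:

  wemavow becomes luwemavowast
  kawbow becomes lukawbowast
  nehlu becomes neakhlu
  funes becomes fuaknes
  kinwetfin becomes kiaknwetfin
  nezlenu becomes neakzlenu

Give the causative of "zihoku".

kawbow and kinwetfin both begin with k- yet inflect differently (lukawbowast, kiaknwetfin), so the first letter is not what conditions the rule; the final letter is.
"zihoku" ends in -u. The stems ending in -u (nehlu → neakhlu, nezlenu → neakzlenu) insert -ak- after the first vowel.
The other pattern: stems ending in -w add lu- … -ast around the stem.
So zihoku → ziakhoku.

ziakhoku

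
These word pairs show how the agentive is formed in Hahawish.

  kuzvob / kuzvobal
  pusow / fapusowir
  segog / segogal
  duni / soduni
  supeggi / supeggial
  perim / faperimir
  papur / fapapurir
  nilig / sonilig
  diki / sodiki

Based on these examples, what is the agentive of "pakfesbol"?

supeggi and diki both end in -i yet inflect differently (supeggial, sodiki), so the final letter is not what conditions the rule; the first letter is.
"pakfesbol" begins with p-. The stems beginning with p- (papur → fapapurir, pusow → fapusowir, perim → faperimir) add fa- … -ir around the stem.
The other patterns: stems beginning with k- or s- add -al; stems beginning with d- or n- add the prefix so-.
So pakfesbol → fapakfesbolir.

fapakfesbolir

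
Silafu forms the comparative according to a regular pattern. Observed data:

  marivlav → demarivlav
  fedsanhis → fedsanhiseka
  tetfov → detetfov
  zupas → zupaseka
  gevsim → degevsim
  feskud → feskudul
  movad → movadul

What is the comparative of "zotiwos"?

"zotiwos" ends in -s. The stems ending in -s (fedsanhis → fedsanhiseka, zupas → zupaseka) add -eka.
So zotiwos → zotiwoseka.

zotiwoseka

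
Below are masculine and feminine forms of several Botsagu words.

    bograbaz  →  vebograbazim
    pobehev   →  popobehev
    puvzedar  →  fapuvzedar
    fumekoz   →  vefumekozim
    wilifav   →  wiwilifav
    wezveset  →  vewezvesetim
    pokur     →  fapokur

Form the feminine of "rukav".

puvzedar and wilifav both have last vowel 'a' yet inflect differently (fapuvzedar, wiwilifav), so the last vowel is not what conditions the rule; the final letter is.
"rukav" ends in -v. The stems ending in -v (pobehev → popobehev, wilifav → wiwilifav) repeat the first consonant+vowel as a prefix.
So rukav → rurukav.

rurukav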